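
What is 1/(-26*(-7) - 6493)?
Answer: -1/6311 ≈ -0.00015845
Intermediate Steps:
1/(-26*(-7) - 6493) = 1/(182 - 6493) = 1/(-6311) = -1/6311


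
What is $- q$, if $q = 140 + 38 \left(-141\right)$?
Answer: $5218$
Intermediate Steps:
$q = -5218$ ($q = 140 - 5358 = -5218$)
$- q = \left(-1\right) \left(-5218\right) = 5218$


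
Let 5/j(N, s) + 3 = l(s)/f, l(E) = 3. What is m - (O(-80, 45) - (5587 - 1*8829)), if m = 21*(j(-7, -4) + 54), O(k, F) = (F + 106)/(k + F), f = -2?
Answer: -223337/105 ≈ -2127.0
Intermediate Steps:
O(k, F) = (106 + F)/(F + k)
j(N, s) = -10/9 (j(N, s) = 5/(-3 + 3/(-2)) = 5/(-3 + 3*(-½)) = 5/(-3 - 3/2) = 5/(-9/2) = 5*(-2/9) = -10/9)
m = 3332/3 (m = 21*(-10/9 + 54) = 21*(476/9) = 3332/3 ≈ 1110.7)
m - (O(-80, 45) - (5587 - 1*8829)) = 3332/3 - ((106 + 45)/(45 - 80) - (5587 - 1*8829)) = 3332/3 - (151/(-35) - (5587 - 8829)) = 3332/3 - (-1/35*151 - 1*(-3242)) = 3332/3 - (-151/35 + 3242) = 3332/3 - 1*113319/35 = 3332/3 - 113319/35 = -223337/105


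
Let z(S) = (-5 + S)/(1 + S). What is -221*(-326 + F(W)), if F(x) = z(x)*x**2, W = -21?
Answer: -546533/10 ≈ -54653.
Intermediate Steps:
z(S) = (-5 + S)/(1 + S)
F(x) = x**2*(-5 + x)/(1 + x) (F(x) = ((-5 + x)/(1 + x))*x**2 = x**2*(-5 + x)/(1 + x))
-221*(-326 + F(W)) = -221*(-326 + (-21)**2*(-5 - 21)/(1 - 21)) = -221*(-326 + 441*(-26)/(-20)) = -221*(-326 + 441*(-1/20)*(-26)) = -221*(-326 + 5733/10) = -221*2473/10 = -546533/10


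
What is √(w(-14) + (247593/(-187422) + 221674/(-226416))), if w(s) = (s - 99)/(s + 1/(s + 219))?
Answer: √148587163665550796412539538/5072791215612 ≈ 2.4029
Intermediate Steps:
w(s) = (-99 + s)/(s + 1/(219 + s))
√(w(-14) + (247593/(-187422) + 221674/(-226416))) = √((-21681 + (-14)² + 120*(-14))/(1 + (-14)² + 219*(-14)) + (247593/(-187422) + 221674/(-226416))) = √((-21681 + 196 - 1680)/(1 + 196 - 3066) + (247593*(-1/187422) + 221674*(-1/226416))) = √(-23165/(-2869) + (-82531/62474 - 110837/113208)) = √(-1/2869*(-23165) - 8133800093/3536278296) = √(23165/2869 - 8133800093/3536278296) = √(58582014260023/10145582431224) = √148587163665550796412539538/5072791215612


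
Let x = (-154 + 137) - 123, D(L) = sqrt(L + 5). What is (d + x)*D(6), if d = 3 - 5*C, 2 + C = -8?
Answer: -87*sqrt(11) ≈ -288.55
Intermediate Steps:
C = -10 (C = -2 - 8 = -10)
d = 53 (d = 3 - 5*(-10) = 3 + 50 = 53)
D(L) = sqrt(5 + L)
x = -140 (x = -17 - 123 = -140)
(d + x)*D(6) = (53 - 140)*sqrt(5 + 6) = -87*sqrt(11)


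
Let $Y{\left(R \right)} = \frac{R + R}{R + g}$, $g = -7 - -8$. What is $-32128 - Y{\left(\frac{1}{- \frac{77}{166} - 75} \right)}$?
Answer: $- \frac{397133876}{12361} \approx -32128.0$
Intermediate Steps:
$g = 1$ ($g = -7 + 8 = 1$)
$Y{\left(R \right)} = \frac{2 R}{1 + R}$ ($Y{\left(R \right)} = \frac{R + R}{R + 1} = \frac{2 R}{1 + R}$)
$-32128 - Y{\left(\frac{1}{- \frac{77}{166} - 75} \right)} = -32128 - \frac{2}{\left(- \frac{77}{166} - 75\right) \left(1 + \frac{1}{- \frac{77}{166} - 75}\right)} = -32128 - \frac{2}{\left(- \frac{12527}{166}\right) \left(1 + \frac{1}{- \frac{12527}{166}}\right)} = -32128 - 2 \left(- \frac{166}{12527}\right) \frac{1}{1 - \frac{166}{12527}} = -32128 - 2 \left(- \frac{166}{12527}\right) \frac{1}{\frac{12361}{12527}} = -32128 - 2 \left(- \frac{166}{12527}\right) \frac{12527}{12361} = -32128 - - \frac{332}{12361} = -32128 + \frac{332}{12361} = - \frac{397133876}{12361}$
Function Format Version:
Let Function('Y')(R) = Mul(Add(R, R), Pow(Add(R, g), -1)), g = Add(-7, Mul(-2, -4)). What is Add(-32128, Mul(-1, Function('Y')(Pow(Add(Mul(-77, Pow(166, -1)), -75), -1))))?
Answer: Rational(-397133876, 12361) ≈ -32128.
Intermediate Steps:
g = 1 (g = Add(-7, 8) = 1)
Function('Y')(R) = Mul(2, R, Pow(Add(1, R), -1)) (Function('Y')(R) = Mul(Add(R, R), Pow(Add(R, 1), -1)) = Mul(Mul(2, R), Pow(Add(1, R), -1)) = Mul(2, R, Pow(Add(1, R), -1)))
Add(-32128, Mul(-1, Function('Y')(Pow(Add(Mul(-77, Pow(166, -1)), -75), -1)))) = Add(-32128, Mul(-1, Mul(2, Pow(Add(Mul(-77, Pow(166, -1)), -75), -1), Pow(Add(1, Pow(Add(Mul(-77, Pow(166, -1)), -75), -1)), -1)))) = Add(-32128, Mul(-1, Mul(2, Pow(Add(Mul(-77, Rational(1, 166)), -75), -1), Pow(Add(1, Pow(Add(Mul(-77, Rational(1, 166)), -75), -1)), -1)))) = Add(-32128, Mul(-1, Mul(2, Pow(Add(Rational(-77, 166), -75), -1), Pow(Add(1, Pow(Add(Rational(-77, 166), -75), -1)), -1)))) = Add(-32128, Mul(-1, Mul(2, Pow(Rational(-12527, 166), -1), Pow(Add(1, Pow(Rational(-12527, 166), -1)), -1)))) = Add(-32128, Mul(-1, Mul(2, Rational(-166, 12527), Pow(Add(1, Rational(-166, 12527)), -1)))) = Add(-32128, Mul(-1, Mul(2, Rational(-166, 12527), Pow(Rational(12361, 12527), -1)))) = Add(-32128, Mul(-1, Mul(2, Rational(-166, 12527), Rational(12527, 12361)))) = Add(-32128, Mul(-1, Rational(-332, 12361))) = Add(-32128, Rational(332, 12361)) = Rational(-397133876, 12361)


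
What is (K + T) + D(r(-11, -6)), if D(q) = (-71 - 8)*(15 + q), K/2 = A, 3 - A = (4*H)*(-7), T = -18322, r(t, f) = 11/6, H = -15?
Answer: -122915/6 ≈ -20486.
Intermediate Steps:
r(t, f) = 11/6 (r(t, f) = 11*(⅙) = 11/6)
A = -417 (A = 3 - 4*(-15)*(-7) = 3 - (-60)*(-7) = 3 - 1*420 = 3 - 420 = -417)
K = -834 (K = 2*(-417) = -834)
D(q) = -1185 - 79*q (D(q) = -79*(15 + q) = -1185 - 79*q)
(K + T) + D(r(-11, -6)) = (-834 - 18322) + (-1185 - 79*11/6) = -19156 + (-1185 - 869/6) = -19156 - 7979/6 = -122915/6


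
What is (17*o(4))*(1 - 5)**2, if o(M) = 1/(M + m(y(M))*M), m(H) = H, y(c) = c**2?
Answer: 4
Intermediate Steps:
o(M) = 1/(M + M**3) (o(M) = 1/(M + M**2*M) = 1/(M + M**3))
(17*o(4))*(1 - 5)**2 = (17/(4 + 4**3))*(1 - 5)**2 = (17/(4 + 64))*(-4)**2 = (17/68)*16 = (17*(1/68))*16 = (1/4)*16 = 4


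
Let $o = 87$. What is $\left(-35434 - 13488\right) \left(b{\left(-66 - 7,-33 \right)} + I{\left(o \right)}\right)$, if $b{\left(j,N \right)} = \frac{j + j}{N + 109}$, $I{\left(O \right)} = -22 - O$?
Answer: $\frac{103103115}{19} \approx 5.4265 \cdot 10^{6}$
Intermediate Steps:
$b{\left(j,N \right)} = \frac{2 j}{109 + N}$
$\left(-35434 - 13488\right) \left(b{\left(-66 - 7,-33 \right)} + I{\left(o \right)}\right) = \left(-35434 - 13488\right) \left(\frac{2 \left(-66 - 7\right)}{109 - 33} - 109\right) = - 48922 \left(2 \left(-73\right) \frac{1}{76} - 109\right) = - 48922 \left(- \frac{73}{38} - 109\right) = \left(-48922\right) \left(- \frac{4215}{38}\right) = \frac{103103115}{19}$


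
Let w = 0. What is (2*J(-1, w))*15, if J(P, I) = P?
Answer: -30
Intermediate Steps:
(2*J(-1, w))*15 = (2*(-1))*15 = -2*15 = -30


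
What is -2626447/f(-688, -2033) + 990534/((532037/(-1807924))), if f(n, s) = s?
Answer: -3639319752166189/1081631221 ≈ -3.3647e+6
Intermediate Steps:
-2626447/f(-688, -2033) + 990534/((532037/(-1807924))) = -2626447/(-2033) + 990534/((532037/(-1807924))) = -2626447*(-1/2033) + 990534/((532037*(-1/1807924))) = 2626447/2033 + 990534/(-532037/1807924) = 2626447/2033 + 990534*(-1807924/532037) = 2626447/2033 - 1790810191416/532037 = -3639319752166189/1081631221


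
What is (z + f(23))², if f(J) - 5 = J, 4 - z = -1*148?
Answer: 32400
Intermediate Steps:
z = 152 (z = 4 - (-1)*148 = 4 - 1*(-148) = 4 + 148 = 152)
f(J) = 5 + J
(z + f(23))² = (152 + (5 + 23))² = (152 + 28)² = 180² = 32400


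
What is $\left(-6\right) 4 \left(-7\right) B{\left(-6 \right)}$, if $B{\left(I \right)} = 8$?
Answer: $1344$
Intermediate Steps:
$\left(-6\right) 4 \left(-7\right) B{\left(-6 \right)} = \left(-6\right) 4 \left(-7\right) 8 = \left(-24\right) \left(-7\right) 8 = 168 \cdot 8 = 1344$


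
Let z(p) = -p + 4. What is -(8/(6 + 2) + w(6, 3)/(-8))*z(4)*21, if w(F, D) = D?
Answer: 0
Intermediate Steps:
z(p) = 4 - p
-(8/(6 + 2) + w(6, 3)/(-8))*z(4)*21 = -(8/(6 + 2) + 3/(-8))*(4 - 1*4)*21 = -(8/8 + 3*(-⅛))*(4 - 4)*21 = -(8*(⅛) - 3/8)*0*21 = -(1 - 3/8)*0*21 = -(5/8)*0*21 = -0*21 = -1*0 = 0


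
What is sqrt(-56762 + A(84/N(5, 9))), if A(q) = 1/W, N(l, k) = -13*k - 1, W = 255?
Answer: I*sqrt(3690948795)/255 ≈ 238.25*I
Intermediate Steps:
N(l, k) = -1 - 13*k
A(q) = 1/255
sqrt(-56762 + A(84/N(5, 9))) = sqrt(-56762 + 1/255) = sqrt(-14474309/255) = I*sqrt(3690948795)/255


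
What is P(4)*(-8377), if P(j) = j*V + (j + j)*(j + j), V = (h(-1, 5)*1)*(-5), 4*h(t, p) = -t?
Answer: -494243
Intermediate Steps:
h(t, p) = -t/4 (h(t, p) = (-t)/4 = -t/4)
V = -5/4 (V = (-¼*(-1)*1)*(-5) = ((¼)*1)*(-5) = (¼)*(-5) = -5/4 ≈ -1.2500)
P(j) = 4*j² - 5*j/4 (P(j) = j*(-5/4) + (j + j)*(j + j) = -5*j/4 + (2*j)*(2*j) = -5*j/4 + 4*j² = 4*j² - 5*j/4)
P(4)*(-8377) = ((¼)*4*(-5 + 16*4))*(-8377) = ((¼)*4*(-5 + 64))*(-8377) = ((¼)*4*59)*(-8377) = 59*(-8377) = -494243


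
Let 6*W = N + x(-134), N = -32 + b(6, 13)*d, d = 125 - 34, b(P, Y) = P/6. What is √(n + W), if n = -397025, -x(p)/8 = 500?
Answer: I*√14316546/6 ≈ 630.62*I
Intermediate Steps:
b(P, Y) = P/6 (b(P, Y) = P*(⅙) = P/6)
x(p) = -4000 (x(p) = -8*500 = -4000)
d = 91
N = 59 (N = -32 + ((⅙)*6)*91 = -32 + 1*91 = -32 + 91 = 59)
W = -3941/6 (W = (59 - 4000)/6 = (⅙)*(-3941) = -3941/6 ≈ -656.83)
√(n + W) = √(-397025 - 3941/6) = √(-2386091/6) = I*√14316546/6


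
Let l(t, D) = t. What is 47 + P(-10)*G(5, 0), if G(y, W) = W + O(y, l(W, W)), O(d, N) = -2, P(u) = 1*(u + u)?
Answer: 87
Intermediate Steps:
P(u) = 2*u (P(u) = 1*(2*u) = 2*u)
G(y, W) = -2 + W (G(y, W) = W - 2 = -2 + W)
47 + P(-10)*G(5, 0) = 47 + (2*(-10))*(-2 + 0) = 47 - 20*(-2) = 47 + 40 = 87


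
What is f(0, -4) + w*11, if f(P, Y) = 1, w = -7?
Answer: -76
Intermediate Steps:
f(0, -4) + w*11 = 1 - 7*11 = 1 - 77 = -76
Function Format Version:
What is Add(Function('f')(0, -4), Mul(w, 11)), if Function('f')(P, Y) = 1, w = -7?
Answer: -76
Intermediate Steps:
Add(Function('f')(0, -4), Mul(w, 11)) = Add(1, Mul(-7, 11)) = Add(1, -77) = -76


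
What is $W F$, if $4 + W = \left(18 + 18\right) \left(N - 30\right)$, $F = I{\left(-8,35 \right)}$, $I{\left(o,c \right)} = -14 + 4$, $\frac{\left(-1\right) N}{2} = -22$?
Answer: $-5000$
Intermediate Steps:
$N = 44$ ($N = \left(-2\right) \left(-22\right) = 44$)
$I{\left(o,c \right)} = -10$
$F = -10$
$W = 500$ ($W = -4 + \left(18 + 18\right) \left(44 - 30\right) = -4 + 36 \cdot 14 = -4 + 504 = 500$)
$W F = 500 \left(-10\right) = -5000$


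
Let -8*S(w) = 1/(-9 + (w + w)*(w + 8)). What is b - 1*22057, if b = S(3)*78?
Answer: -1676345/76 ≈ -22057.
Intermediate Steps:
S(w) = -1/(8*(-9 + 2*w*(8 + w))) (S(w) = -1/(8*(-9 + (w + w)*(w + 8))) = -1/(8*(-9 + (2*w)*(8 + w))) = -1/(8*(-9 + 2*w*(8 + w))))
b = -13/76 (b = -1/(-72 + 16*3² + 128*3)*78 = -1/(-72 + 16*9 + 384)*78 = -1/(-72 + 144 + 384)*78 = -1/456*78 = -13/76 ≈ -0.17105)
b - 1*22057 = -13/76 - 1*22057 = -13/76 - 22057 = -1676345/76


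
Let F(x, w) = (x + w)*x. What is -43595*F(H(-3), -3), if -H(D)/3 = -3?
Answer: -2354130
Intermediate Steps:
H(D) = 9 (H(D) = -3*(-3) = 9)
F(x, w) = x*(w + x) (F(x, w) = (w + x)*x = x*(w + x))
-43595*F(H(-3), -3) = -392355*(-3 + 9) = -392355*6 = -43595*54 = -2354130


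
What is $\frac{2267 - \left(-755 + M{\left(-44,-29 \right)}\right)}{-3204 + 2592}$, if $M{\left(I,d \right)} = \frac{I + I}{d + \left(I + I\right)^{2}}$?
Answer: $- \frac{3885803}{786930} \approx -4.9379$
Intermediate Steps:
$M{\left(I,d \right)} = \frac{2 I}{d + 4 I^{2}}$ ($M{\left(I,d \right)} = \frac{2 I}{d + \left(2 I\right)^{2}} = \frac{2 I}{d + 4 I^{2}}$)
$\frac{2267 - \left(-755 + M{\left(-44,-29 \right)}\right)}{-3204 + 2592} = \frac{2267 + \left(\left(-336 + 1091\right) - 2 \left(-44\right) \frac{1}{-29 + 4 \left(-44\right)^{2}}\right)}{-3204 + 2592} = \frac{2267 + \left(755 - 2 \left(-44\right) \frac{1}{-29 + 4 \cdot 1936}\right)}{-612} = \left(2267 + \left(755 - 2 \left(-44\right) \frac{1}{-29 + 7744}\right)\right) \left(- \frac{1}{612}\right) = \left(2267 + \left(755 - 2 \left(-44\right) \frac{1}{7715}\right)\right) \left(- \frac{1}{612}\right) = \left(2267 + \left(755 - - \frac{88}{7715}\right)\right) \left(- \frac{1}{612}\right) = \left(2267 + \left(755 + \frac{88}{7715}\right)\right) \left(- \frac{1}{612}\right) = \left(2267 + \frac{5824913}{7715}\right) \left(- \frac{1}{612}\right) = \frac{23314818}{7715} \left(- \frac{1}{612}\right) = - \frac{3885803}{786930}$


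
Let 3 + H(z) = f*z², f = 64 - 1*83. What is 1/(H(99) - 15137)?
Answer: -1/201359 ≈ -4.9663e-6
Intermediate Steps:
f = -19 (f = 64 - 83 = -19)
H(z) = -3 - 19*z²
1/(H(99) - 15137) = 1/((-3 - 19*99²) - 15137) = 1/((-3 - 19*9801) - 15137) = 1/((-3 - 186219) - 15137) = 1/(-186222 - 15137) = 1/(-201359) = -1/201359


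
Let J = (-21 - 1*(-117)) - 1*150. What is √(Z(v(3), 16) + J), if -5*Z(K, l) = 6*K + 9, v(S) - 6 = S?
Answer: 3*I*√185/5 ≈ 8.1609*I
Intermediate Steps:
v(S) = 6 + S
Z(K, l) = -9/5 - 6*K/5 (Z(K, l) = -(6*K + 9)/5 = -(9 + 6*K)/5 = -9/5 - 6*K/5)
J = -54 (J = (-21 + 117) - 150 = 96 - 150 = -54)
√(Z(v(3), 16) + J) = √((-9/5 - 6*(6 + 3)/5) - 54) = √((-9/5 - 6/5*9) - 54) = √((-9/5 - 54/5) - 54) = √(-63/5 - 54) = √(-333/5) = 3*I*√185/5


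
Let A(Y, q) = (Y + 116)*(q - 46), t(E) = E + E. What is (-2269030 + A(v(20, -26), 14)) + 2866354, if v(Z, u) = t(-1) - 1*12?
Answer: 594060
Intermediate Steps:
t(E) = 2*E
v(Z, u) = -14 (v(Z, u) = 2*(-1) - 1*12 = -2 - 12 = -14)
A(Y, q) = (-46 + q)*(116 + Y) (A(Y, q) = (116 + Y)*(-46 + q) = (-46 + q)*(116 + Y))
(-2269030 + A(v(20, -26), 14)) + 2866354 = (-2269030 + (-5336 - 46*(-14) + 116*14 - 14*14)) + 2866354 = (-2269030 + (-5336 + 644 + 1624 - 196)) + 2866354 = (-2269030 - 3264) + 2866354 = -2272294 + 2866354 = 594060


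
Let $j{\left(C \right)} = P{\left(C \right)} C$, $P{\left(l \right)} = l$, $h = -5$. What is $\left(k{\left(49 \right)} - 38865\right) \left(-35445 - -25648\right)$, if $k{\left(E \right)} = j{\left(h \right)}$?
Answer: $380515480$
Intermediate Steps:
$j{\left(C \right)} = C^{2}$ ($j{\left(C \right)} = C C = C^{2}$)
$k{\left(E \right)} = 25$ ($k{\left(E \right)} = \left(-5\right)^{2} = 25$)
$\left(k{\left(49 \right)} - 38865\right) \left(-35445 - -25648\right) = \left(25 - 38865\right) \left(-35445 - -25648\right) = - 38840 \left(-35445 + 25648\right) = \left(-38840\right) \left(-9797\right) = 380515480$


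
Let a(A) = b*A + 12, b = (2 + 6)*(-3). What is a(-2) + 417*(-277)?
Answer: -115449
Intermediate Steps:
b = -24 (b = 8*(-3) = -24)
a(A) = 12 - 24*A (a(A) = -24*A + 12 = 12 - 24*A)
a(-2) + 417*(-277) = (12 - 24*(-2)) + 417*(-277) = (12 + 48) - 115509 = 60 - 115509 = -115449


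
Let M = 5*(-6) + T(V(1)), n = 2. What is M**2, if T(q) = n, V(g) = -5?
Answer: 784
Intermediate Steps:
T(q) = 2
M = -28 (M = 5*(-6) + 2 = -30 + 2 = -28)
M**2 = (-28)**2 = 784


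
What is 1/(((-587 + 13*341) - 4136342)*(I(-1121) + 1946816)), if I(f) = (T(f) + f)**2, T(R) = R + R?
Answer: -1/54782784486160 ≈ -1.8254e-14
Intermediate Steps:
T(R) = 2*R
I(f) = 9*f**2 (I(f) = (2*f + f)**2 = (3*f)**2 = 9*f**2)
1/(((-587 + 13*341) - 4136342)*(I(-1121) + 1946816)) = 1/(((-587 + 13*341) - 4136342)*(9*(-1121)**2 + 1946816)) = 1/(((-587 + 4433) - 4136342)*(9*1256641 + 1946816)) = 1/((3846 - 4136342)*(11309769 + 1946816)) = 1/(-4132496*13256585) = 1/(-54782784486160) = -1/54782784486160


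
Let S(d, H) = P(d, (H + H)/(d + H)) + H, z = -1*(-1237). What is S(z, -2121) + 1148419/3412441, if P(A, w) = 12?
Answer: -7195689650/3412441 ≈ -2108.7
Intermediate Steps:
z = 1237
S(d, H) = 12 + H
S(z, -2121) + 1148419/3412441 = (12 - 2121) + 1148419/3412441 = -2109 + 1148419*(1/3412441) = -2109 + 1148419/3412441 = -7195689650/3412441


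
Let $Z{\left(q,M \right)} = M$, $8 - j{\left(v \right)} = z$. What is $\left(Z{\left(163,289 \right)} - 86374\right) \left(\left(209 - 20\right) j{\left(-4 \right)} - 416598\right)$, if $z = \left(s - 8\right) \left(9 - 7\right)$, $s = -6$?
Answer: $35277116490$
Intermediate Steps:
$z = -28$ ($z = \left(-6 - 8\right) \left(9 - 7\right) = \left(-14\right) 2 = -28$)
$j{\left(v \right)} = 36$ ($j{\left(v \right)} = 8 - -28 = 8 + 28 = 36$)
$\left(Z{\left(163,289 \right)} - 86374\right) \left(\left(209 - 20\right) j{\left(-4 \right)} - 416598\right) = \left(289 - 86374\right) \left(\left(209 - 20\right) 36 - 416598\right) = - 86085 \left(189 \cdot 36 - 416598\right) = - 86085 \left(6804 - 416598\right) = \left(-86085\right) \left(-409794\right) = 35277116490$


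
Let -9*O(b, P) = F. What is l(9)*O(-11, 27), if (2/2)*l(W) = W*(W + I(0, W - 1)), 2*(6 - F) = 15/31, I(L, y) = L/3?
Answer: -3213/62 ≈ -51.823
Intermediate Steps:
I(L, y) = L/3 (I(L, y) = L*(⅓) = L/3)
F = 357/62 (F = 6 - 15/(2*31) = 6 - ½*15/31 = 6 - 15/62 = 357/62 ≈ 5.7581)
O(b, P) = -119/186 (O(b, P) = -⅑*357/62 = -119/186)
l(W) = W² (l(W) = W*(W + (⅓)*0) = W*(W + 0) = W*W = W²)
l(9)*O(-11, 27) = 9²*(-119/186) = 81*(-119/186) = -3213/62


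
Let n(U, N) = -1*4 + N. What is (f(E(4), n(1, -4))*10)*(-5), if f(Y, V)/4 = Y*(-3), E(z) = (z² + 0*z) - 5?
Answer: 6600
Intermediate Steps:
n(U, N) = -4 + N
E(z) = -5 + z² (E(z) = (z² + 0) - 5 = z² - 5 = -5 + z²)
f(Y, V) = -12*Y (f(Y, V) = 4*(Y*(-3)) = 4*(-3*Y) = -12*Y)
(f(E(4), n(1, -4))*10)*(-5) = (-12*(-5 + 4²)*10)*(-5) = (-12*(-5 + 16)*10)*(-5) = (-12*11*10)*(-5) = -132*10*(-5) = -1320*(-5) = 6600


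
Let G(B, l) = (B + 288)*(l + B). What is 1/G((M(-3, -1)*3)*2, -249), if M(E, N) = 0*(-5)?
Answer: -1/71712 ≈ -1.3945e-5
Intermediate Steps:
M(E, N) = 0
G(B, l) = (288 + B)*(B + l)
1/G((M(-3, -1)*3)*2, -249) = 1/(((0*3)*2)² + 288*((0*3)*2) + 288*(-249) + ((0*3)*2)*(-249)) = 1/((0*2)² + 288*(0*2) - 71712 + (0*2)*(-249)) = 1/(0² + 288*0 - 71712 + 0*(-249)) = 1/(0 + 0 - 71712 + 0) = 1/(-71712) = -1/71712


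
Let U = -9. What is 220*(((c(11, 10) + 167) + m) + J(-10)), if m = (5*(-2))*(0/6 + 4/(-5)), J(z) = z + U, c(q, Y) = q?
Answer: 36740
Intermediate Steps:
J(z) = -9 + z (J(z) = z - 9 = -9 + z)
m = 8 (m = -10*(0*(⅙) + 4*(-⅕)) = -10*(0 - ⅘) = -10*(-⅘) = 8)
220*(((c(11, 10) + 167) + m) + J(-10)) = 220*(((11 + 167) + 8) + (-9 - 10)) = 220*((178 + 8) - 19) = 220*(186 - 19) = 220*167 = 36740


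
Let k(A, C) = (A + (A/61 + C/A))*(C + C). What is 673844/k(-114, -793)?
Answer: 38409108/9845927 ≈ 3.9010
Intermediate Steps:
k(A, C) = 2*C*(62*A/61 + C/A) (k(A, C) = (A + (A*(1/61) + C/A))*(2*C) = (A + (A/61 + C/A))*(2*C) = (62*A/61 + C/A)*(2*C) = 2*C*(62*A/61 + C/A))
673844/k(-114, -793) = 673844/(2*(-793)²/(-114) + (124/61)*(-114)*(-793)) = 673844/(2*(-1/114)*628849 + 183768) = 673844/(-628849/57 + 183768) = 673844/(9845927/57) = 673844*(57/9845927) = 38409108/9845927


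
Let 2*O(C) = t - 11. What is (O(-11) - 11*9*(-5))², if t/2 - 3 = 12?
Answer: 1018081/4 ≈ 2.5452e+5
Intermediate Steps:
t = 30 (t = 6 + 2*12 = 6 + 24 = 30)
O(C) = 19/2 (O(C) = (30 - 11)/2 = (½)*19 = 19/2)
(O(-11) - 11*9*(-5))² = (19/2 - 11*9*(-5))² = (19/2 - 99*(-5))² = (19/2 + 495)² = (1009/2)² = 1018081/4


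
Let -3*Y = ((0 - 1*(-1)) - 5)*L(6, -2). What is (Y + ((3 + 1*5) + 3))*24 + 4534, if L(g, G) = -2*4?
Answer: 4542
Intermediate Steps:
L(g, G) = -8
Y = -32/3 (Y = -((0 - 1*(-1)) - 5)*(-8)/3 = -((0 + 1) - 5)*(-8)/3 = -(1 - 5)*(-8)/3 = -(-4)*(-8)/3 = -1/3*32 = -32/3 ≈ -10.667)
(Y + ((3 + 1*5) + 3))*24 + 4534 = (-32/3 + ((3 + 1*5) + 3))*24 + 4534 = (-32/3 + ((3 + 5) + 3))*24 + 4534 = (-32/3 + (8 + 3))*24 + 4534 = (-32/3 + 11)*24 + 4534 = (1/3)*24 + 4534 = 8 + 4534 = 4542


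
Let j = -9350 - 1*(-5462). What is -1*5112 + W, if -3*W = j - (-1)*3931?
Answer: -15379/3 ≈ -5126.3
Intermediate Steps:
j = -3888 (j = -9350 + 5462 = -3888)
W = -43/3 (W = -(-3888 - (-1)*3931)/3 = -(-3888 - 1*(-3931))/3 = -(-3888 + 3931)/3 = -⅓*43 = -43/3 ≈ -14.333)
-1*5112 + W = -1*5112 - 43/3 = -5112 - 43/3 = -15379/3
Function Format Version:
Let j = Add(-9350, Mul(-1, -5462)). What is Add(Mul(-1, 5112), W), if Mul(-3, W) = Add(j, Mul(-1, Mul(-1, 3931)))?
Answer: Rational(-15379, 3) ≈ -5126.3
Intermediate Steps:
j = -3888 (j = Add(-9350, 5462) = -3888)
W = Rational(-43, 3) (W = Mul(Rational(-1, 3), Add(-3888, Mul(-1, Mul(-1, 3931)))) = Mul(Rational(-1, 3), Add(-3888, Mul(-1, -3931))) = Mul(Rational(-1, 3), Add(-3888, 3931)) = Mul(Rational(-1, 3), 43) = Rational(-43, 3) ≈ -14.333)
Add(Mul(-1, 5112), W) = Add(Mul(-1, 5112), Rational(-43, 3)) = Add(-5112, Rational(-43, 3)) = Rational(-15379, 3)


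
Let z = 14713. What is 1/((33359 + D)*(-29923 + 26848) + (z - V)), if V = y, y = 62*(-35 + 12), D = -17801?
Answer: -1/47824711 ≈ -2.0910e-8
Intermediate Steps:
y = -1426 (y = 62*(-23) = -1426)
V = -1426
1/((33359 + D)*(-29923 + 26848) + (z - V)) = 1/((33359 - 17801)*(-29923 + 26848) + (14713 - 1*(-1426))) = 1/(15558*(-3075) + (14713 + 1426)) = 1/(-47840850 + 16139) = 1/(-47824711) = -1/47824711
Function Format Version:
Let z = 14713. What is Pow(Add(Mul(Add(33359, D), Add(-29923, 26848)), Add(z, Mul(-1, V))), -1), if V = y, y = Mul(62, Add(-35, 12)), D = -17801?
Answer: Rational(-1, 47824711) ≈ -2.0910e-8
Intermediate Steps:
y = -1426 (y = Mul(62, -23) = -1426)
V = -1426
Pow(Add(Mul(Add(33359, D), Add(-29923, 26848)), Add(z, Mul(-1, V))), -1) = Pow(Add(Mul(Add(33359, -17801), Add(-29923, 26848)), Add(14713, Mul(-1, -1426))), -1) = Pow(Add(Mul(15558, -3075), Add(14713, 1426)), -1) = Pow(Add(-47840850, 16139), -1) = Pow(-47824711, -1) = Rational(-1, 47824711)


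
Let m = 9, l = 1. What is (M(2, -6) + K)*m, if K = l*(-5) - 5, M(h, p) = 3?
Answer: -63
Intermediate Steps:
K = -10 (K = 1*(-5) - 5 = -5 - 5 = -10)
(M(2, -6) + K)*m = (3 - 10)*9 = -7*9 = -63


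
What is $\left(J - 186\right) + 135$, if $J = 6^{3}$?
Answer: $165$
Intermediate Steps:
$J = 216$
$\left(J - 186\right) + 135 = \left(216 - 186\right) + 135 = 30 + 135 = 165$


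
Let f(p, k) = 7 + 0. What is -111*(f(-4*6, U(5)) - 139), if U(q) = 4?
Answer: 14652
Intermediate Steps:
f(p, k) = 7
-111*(f(-4*6, U(5)) - 139) = -111*(7 - 139) = -111*(-132) = 14652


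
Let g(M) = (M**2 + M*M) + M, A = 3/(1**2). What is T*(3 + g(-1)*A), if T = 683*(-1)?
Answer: -4098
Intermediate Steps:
T = -683
A = 3 (A = 3/1 = 3*1 = 3)
g(M) = M + 2*M**2 (g(M) = (M**2 + M**2) + M = 2*M**2 + M = M + 2*M**2)
T*(3 + g(-1)*A) = -683*(3 - (1 + 2*(-1))*3) = -683*(3 - (1 - 2)*3) = -683*(3 - 1*(-1)*3) = -683*(3 + 1*3) = -683*(3 + 3) = -683*6 = -4098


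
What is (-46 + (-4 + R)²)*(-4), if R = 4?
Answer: 184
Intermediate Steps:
(-46 + (-4 + R)²)*(-4) = (-46 + (-4 + 4)²)*(-4) = (-46 + 0²)*(-4) = (-46 + 0)*(-4) = -46*(-4) = 184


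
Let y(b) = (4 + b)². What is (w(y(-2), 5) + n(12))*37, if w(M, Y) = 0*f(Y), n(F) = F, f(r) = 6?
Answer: 444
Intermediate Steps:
w(M, Y) = 0 (w(M, Y) = 0*6 = 0)
(w(y(-2), 5) + n(12))*37 = (0 + 12)*37 = 12*37 = 444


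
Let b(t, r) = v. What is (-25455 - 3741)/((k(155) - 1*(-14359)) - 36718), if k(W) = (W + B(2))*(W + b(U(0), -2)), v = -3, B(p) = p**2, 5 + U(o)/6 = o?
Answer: -3244/201 ≈ -16.139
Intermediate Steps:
U(o) = -30 + 6*o
b(t, r) = -3
k(W) = (-3 + W)*(4 + W) (k(W) = (W + 2**2)*(W - 3) = (W + 4)*(-3 + W) = (4 + W)*(-3 + W) = (-3 + W)*(4 + W))
(-25455 - 3741)/((k(155) - 1*(-14359)) - 36718) = (-25455 - 3741)/(((-12 + 155 + 155**2) - 1*(-14359)) - 36718) = -29196/(((-12 + 155 + 24025) + 14359) - 36718) = -29196/((24168 + 14359) - 36718) = -29196/(38527 - 36718) = -29196/1809 = -29196*1/1809 = -3244/201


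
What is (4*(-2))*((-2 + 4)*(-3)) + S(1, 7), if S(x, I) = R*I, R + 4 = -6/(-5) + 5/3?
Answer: 601/15 ≈ 40.067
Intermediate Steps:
R = -17/15 (R = -4 + (-6/(-5) + 5/3) = -4 + (-6*(-⅕) + 5*(⅓)) = -4 + (6/5 + 5/3) = -4 + 43/15 = -17/15 ≈ -1.1333)
S(x, I) = -17*I/15
(4*(-2))*((-2 + 4)*(-3)) + S(1, 7) = (4*(-2))*((-2 + 4)*(-3)) - 17/15*7 = -16*(-3) - 119/15 = -8*(-6) - 119/15 = 48 - 119/15 = 601/15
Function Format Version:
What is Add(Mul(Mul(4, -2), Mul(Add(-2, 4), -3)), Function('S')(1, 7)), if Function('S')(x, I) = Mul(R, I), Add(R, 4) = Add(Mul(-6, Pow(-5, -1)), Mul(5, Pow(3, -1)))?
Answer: Rational(601, 15) ≈ 40.067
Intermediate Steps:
R = Rational(-17, 15) (R = Add(-4, Add(Mul(-6, Pow(-5, -1)), Mul(5, Pow(3, -1)))) = Add(-4, Add(Mul(-6, Rational(-1, 5)), Mul(5, Rational(1, 3)))) = Add(-4, Add(Rational(6, 5), Rational(5, 3))) = Add(-4, Rational(43, 15)) = Rational(-17, 15) ≈ -1.1333)
Function('S')(x, I) = Mul(Rational(-17, 15), I)
Add(Mul(Mul(4, -2), Mul(Add(-2, 4), -3)), Function('S')(1, 7)) = Add(Mul(Mul(4, -2), Mul(Add(-2, 4), -3)), Mul(Rational(-17, 15), 7)) = Add(Mul(-8, Mul(2, -3)), Rational(-119, 15)) = Add(Mul(-8, -6), Rational(-119, 15)) = Add(48, Rational(-119, 15)) = Rational(601, 15)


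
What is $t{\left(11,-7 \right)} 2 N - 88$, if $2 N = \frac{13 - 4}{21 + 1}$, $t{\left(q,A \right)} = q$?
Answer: $- \frac{167}{2} \approx -83.5$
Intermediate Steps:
$N = \frac{9}{44}$ ($N = \frac{\left(13 - 4\right) \frac{1}{21 + 1}}{2} = \frac{9 \cdot \frac{1}{22}}{2} = \frac{1}{2} \cdot \frac{9}{22} = \frac{9}{44} \approx 0.20455$)
$t{\left(11,-7 \right)} 2 N - 88 = 11 \cdot 2 \cdot \frac{9}{44} - 88 = 11 \cdot \frac{9}{22} - 88 = \frac{9}{2} - 88 = - \frac{167}{2}$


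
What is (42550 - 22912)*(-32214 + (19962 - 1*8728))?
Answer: -412005240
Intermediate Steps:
(42550 - 22912)*(-32214 + (19962 - 1*8728)) = 19638*(-32214 + (19962 - 8728)) = 19638*(-32214 + 11234) = 19638*(-20980) = -412005240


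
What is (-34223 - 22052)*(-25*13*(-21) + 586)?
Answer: -417054025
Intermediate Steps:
(-34223 - 22052)*(-25*13*(-21) + 586) = -56275*(-325*(-21) + 586) = -56275*(6825 + 586) = -56275*7411 = -417054025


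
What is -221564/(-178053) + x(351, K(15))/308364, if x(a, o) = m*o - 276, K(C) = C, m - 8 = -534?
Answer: 11144730083/9150855882 ≈ 1.2179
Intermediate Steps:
m = -526 (m = 8 - 534 = -526)
x(a, o) = -276 - 526*o (x(a, o) = -526*o - 276 = -276 - 526*o)
-221564/(-178053) + x(351, K(15))/308364 = -221564/(-178053) + (-276 - 526*15)/308364 = -221564*(-1/178053) + (-276 - 7890)*(1/308364) = 221564/178053 - 8166*1/308364 = 221564/178053 - 1361/51394 = 11144730083/9150855882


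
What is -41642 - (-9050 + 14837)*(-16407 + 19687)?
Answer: -19023002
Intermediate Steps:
-41642 - (-9050 + 14837)*(-16407 + 19687) = -41642 - 5787*3280 = -41642 - 1*18981360 = -41642 - 18981360 = -19023002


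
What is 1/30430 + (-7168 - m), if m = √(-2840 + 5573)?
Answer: -218122239/30430 - √2733 ≈ -7220.3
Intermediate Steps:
m = √2733 ≈ 52.278
1/30430 + (-7168 - m) = 1/30430 + (-7168 - √2733) = -218122239/30430 - √2733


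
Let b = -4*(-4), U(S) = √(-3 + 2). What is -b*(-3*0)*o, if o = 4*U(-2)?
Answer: 0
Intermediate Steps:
U(S) = I (U(S) = √(-1) = I)
b = 16
o = 4*I ≈ 4.0*I
-b*(-3*0)*o = -16*(-3*0)*4*I = -16*0*4*I = -0*4*I = -1*0 = 0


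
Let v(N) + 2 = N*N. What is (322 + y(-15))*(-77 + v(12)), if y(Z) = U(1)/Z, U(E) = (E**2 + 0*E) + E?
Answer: 62764/3 ≈ 20921.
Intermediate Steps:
U(E) = E + E**2 (U(E) = (E**2 + 0) + E = E**2 + E = E + E**2)
v(N) = -2 + N**2 (v(N) = -2 + N*N = -2 + N**2)
y(Z) = 2/Z (y(Z) = (1*(1 + 1))/Z = (1*2)/Z = 2/Z)
(322 + y(-15))*(-77 + v(12)) = (322 + 2/(-15))*(-77 + (-2 + 12**2)) = (322 + 2*(-1/15))*(-77 + (-2 + 144)) = (322 - 2/15)*(-77 + 142) = (4828/15)*65 = 62764/3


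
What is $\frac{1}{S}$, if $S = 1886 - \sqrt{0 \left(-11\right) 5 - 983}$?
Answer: $\frac{1886}{3557979} + \frac{i \sqrt{983}}{3557979} \approx 0.00053008 + 8.812 \cdot 10^{-6} i$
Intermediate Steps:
$S = 1886 - i \sqrt{983}$ ($S = 1886 - \sqrt{0 \cdot 5 - 983} = 1886 - \sqrt{0 - 983} = 1886 - \sqrt{-983} = 1886 - i \sqrt{983} \approx 1886.0 - 31.353 i$)
$\frac{1}{S} = \frac{1}{1886 - i \sqrt{983}}$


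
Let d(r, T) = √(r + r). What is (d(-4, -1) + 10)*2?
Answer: 20 + 4*I*√2 ≈ 20.0 + 5.6569*I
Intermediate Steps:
d(r, T) = √2*√r (d(r, T) = √(2*r) = √2*√r)
(d(-4, -1) + 10)*2 = (√2*√(-4) + 10)*2 = (√2*(2*I) + 10)*2 = (2*I*√2 + 10)*2 = (10 + 2*I*√2)*2 = 20 + 4*I*√2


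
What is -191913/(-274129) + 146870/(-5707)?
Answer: -39166078739/1564454203 ≈ -25.035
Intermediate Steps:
-191913/(-274129) + 146870/(-5707) = -191913*(-1/274129) + 146870*(-1/5707) = 191913/274129 - 146870/5707 = -39166078739/1564454203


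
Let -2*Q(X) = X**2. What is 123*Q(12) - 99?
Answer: -8955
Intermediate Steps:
Q(X) = -X**2/2
123*Q(12) - 99 = 123*(-1/2*12**2) - 99 = 123*(-1/2*144) - 99 = 123*(-72) - 99 = -8856 - 99 = -8955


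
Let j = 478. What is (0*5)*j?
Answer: 0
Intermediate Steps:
(0*5)*j = (0*5)*478 = 0*478 = 0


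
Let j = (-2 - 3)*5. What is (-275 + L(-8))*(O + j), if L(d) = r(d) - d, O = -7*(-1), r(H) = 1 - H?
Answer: 4644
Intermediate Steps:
O = 7
L(d) = 1 - 2*d (L(d) = (1 - d) - d = 1 - 2*d)
j = -25 (j = -5*5 = -25)
(-275 + L(-8))*(O + j) = (-275 + (1 - 2*(-8)))*(7 - 25) = (-275 + (1 + 16))*(-18) = (-275 + 17)*(-18) = -258*(-18) = 4644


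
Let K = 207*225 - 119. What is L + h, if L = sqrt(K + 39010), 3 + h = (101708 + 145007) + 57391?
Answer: 304103 + sqrt(85466) ≈ 3.0440e+5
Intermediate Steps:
K = 46456 (K = 46575 - 119 = 46456)
h = 304103 (h = -3 + ((101708 + 145007) + 57391) = -3 + (246715 + 57391) = -3 + 304106 = 304103)
L = sqrt(85466) (L = sqrt(46456 + 39010) = sqrt(85466) ≈ 292.35)
L + h = sqrt(85466) + 304103 = 304103 + sqrt(85466)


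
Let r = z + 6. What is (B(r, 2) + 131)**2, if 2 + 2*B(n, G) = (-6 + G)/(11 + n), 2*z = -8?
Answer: 2849344/169 ≈ 16860.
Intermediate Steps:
z = -4 (z = (1/2)*(-8) = -4)
r = 2 (r = -4 + 6 = 2)
B(n, G) = -1 + (-6 + G)/(2*(11 + n)) (B(n, G) = -1 + ((-6 + G)/(11 + n))/2 = -1 + (-6 + G)/(2*(11 + n)))
(B(r, 2) + 131)**2 = ((-14 + (1/2)*2 - 1*2)/(11 + 2) + 131)**2 = ((-14 + 1 - 2)/13 + 131)**2 = ((1/13)*(-15) + 131)**2 = (-15/13 + 131)**2 = (1688/13)**2 = 2849344/169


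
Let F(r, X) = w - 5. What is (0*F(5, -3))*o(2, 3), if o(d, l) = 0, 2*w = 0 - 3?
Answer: 0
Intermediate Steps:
w = -3/2 (w = (0 - 3)/2 = (1/2)*(-3) = -3/2 ≈ -1.5000)
F(r, X) = -13/2 (F(r, X) = -3/2 - 5 = -13/2)
(0*F(5, -3))*o(2, 3) = (0*(-13/2))*0 = 0*0 = 0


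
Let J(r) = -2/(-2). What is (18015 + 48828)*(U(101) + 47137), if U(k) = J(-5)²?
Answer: 3150845334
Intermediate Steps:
J(r) = 1 (J(r) = -2*(-½) = 1)
U(k) = 1 (U(k) = 1² = 1)
(18015 + 48828)*(U(101) + 47137) = (18015 + 48828)*(1 + 47137) = 66843*47138 = 3150845334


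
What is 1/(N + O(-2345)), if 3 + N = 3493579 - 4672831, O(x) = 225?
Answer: -1/1179030 ≈ -8.4815e-7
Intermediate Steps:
N = -1179255 (N = -3 + (3493579 - 4672831) = -3 - 1179252 = -1179255)
1/(N + O(-2345)) = 1/(-1179255 + 225) = 1/(-1179030) = -1/1179030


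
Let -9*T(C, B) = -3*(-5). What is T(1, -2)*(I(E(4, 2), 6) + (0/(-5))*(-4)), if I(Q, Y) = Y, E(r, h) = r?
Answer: -10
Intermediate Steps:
T(C, B) = -5/3 (T(C, B) = -(-1)*(-5)/3 = -1/9*15 = -5/3)
T(1, -2)*(I(E(4, 2), 6) + (0/(-5))*(-4)) = -5*(6 + (0/(-5))*(-4))/3 = -5*(6 + (0*(-1/5))*(-4))/3 = -5*(6 + 0*(-4))/3 = -5*(6 + 0)/3 = -5/3*6 = -10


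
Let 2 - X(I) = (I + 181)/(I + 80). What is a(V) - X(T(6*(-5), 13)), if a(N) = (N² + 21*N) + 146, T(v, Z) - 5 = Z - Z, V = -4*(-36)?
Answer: 2032026/85 ≈ 23906.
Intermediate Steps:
V = 144
T(v, Z) = 5 (T(v, Z) = 5 + (Z - Z) = 5 + 0 = 5)
X(I) = 2 - (181 + I)/(80 + I) (X(I) = 2 - (I + 181)/(I + 80) = 2 - (181 + I)/(80 + I))
a(N) = 146 + N² + 21*N
a(V) - X(T(6*(-5), 13)) = (146 + 144² + 21*144) - (-21 + 5)/(80 + 5) = (146 + 20736 + 3024) - (-16)/85 = 23906 - (-16)/85 = 23906 - 1*(-16/85) = 23906 + 16/85 = 2032026/85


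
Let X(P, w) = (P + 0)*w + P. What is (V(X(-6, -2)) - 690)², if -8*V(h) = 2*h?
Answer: 1912689/4 ≈ 4.7817e+5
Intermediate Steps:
X(P, w) = P + P*w (X(P, w) = P*w + P = P + P*w)
V(h) = -h/4
(V(X(-6, -2)) - 690)² = (-(-3)*(1 - 2)/2 - 690)² = (-(-3)*(-1)/2 - 690)² = (-¼*6 - 690)² = (-3/2 - 690)² = (-1383/2)² = 1912689/4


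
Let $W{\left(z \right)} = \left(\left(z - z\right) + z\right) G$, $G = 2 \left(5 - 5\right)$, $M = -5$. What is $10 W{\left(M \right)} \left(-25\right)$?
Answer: $0$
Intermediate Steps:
$G = 0$ ($G = 2 \cdot 0 = 0$)
$W{\left(z \right)} = 0$ ($W{\left(z \right)} = \left(\left(z - z\right) + z\right) 0 = \left(0 + z\right) 0 = z 0 = 0$)
$10 W{\left(M \right)} \left(-25\right) = 10 \cdot 0 \left(-25\right) = 0 \left(-25\right) = 0$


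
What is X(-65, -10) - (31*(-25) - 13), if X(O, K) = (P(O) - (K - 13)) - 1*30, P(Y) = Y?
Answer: 716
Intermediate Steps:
X(O, K) = -17 + O - K (X(O, K) = (O - (K - 13)) - 1*30 = (O - (-13 + K)) - 30 = (O + (13 - K)) - 30 = (13 + O - K) - 30 = -17 + O - K)
X(-65, -10) - (31*(-25) - 13) = (-17 - 65 - 1*(-10)) - (31*(-25) - 13) = (-17 - 65 + 10) - (-775 - 13) = -72 - 1*(-788) = -72 + 788 = 716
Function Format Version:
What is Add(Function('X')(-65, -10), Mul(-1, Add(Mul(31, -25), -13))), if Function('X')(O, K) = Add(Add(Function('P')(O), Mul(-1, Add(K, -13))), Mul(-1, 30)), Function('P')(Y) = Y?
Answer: 716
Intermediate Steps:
Function('X')(O, K) = Add(-17, O, Mul(-1, K)) (Function('X')(O, K) = Add(Add(O, Mul(-1, Add(K, -13))), Mul(-1, 30)) = Add(Add(O, Mul(-1, Add(-13, K))), -30) = Add(Add(O, Add(13, Mul(-1, K))), -30) = Add(Add(13, O, Mul(-1, K)), -30) = Add(-17, O, Mul(-1, K)))
Add(Function('X')(-65, -10), Mul(-1, Add(Mul(31, -25), -13))) = Add(Add(-17, -65, Mul(-1, -10)), Mul(-1, Add(Mul(31, -25), -13))) = Add(Add(-17, -65, 10), Mul(-1, Add(-775, -13))) = Add(-72, Mul(-1, -788)) = Add(-72, 788) = 716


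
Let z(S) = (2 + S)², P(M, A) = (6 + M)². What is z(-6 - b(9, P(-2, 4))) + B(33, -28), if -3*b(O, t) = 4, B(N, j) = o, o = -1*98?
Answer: -818/9 ≈ -90.889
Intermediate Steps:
o = -98
B(N, j) = -98
b(O, t) = -4/3 (b(O, t) = -⅓*4 = -4/3)
z(-6 - b(9, P(-2, 4))) + B(33, -28) = (2 + (-6 - 1*(-4/3)))² - 98 = (2 + (-6 + 4/3))² - 98 = (2 - 14/3)² - 98 = (-8/3)² - 98 = 64/9 - 98 = -818/9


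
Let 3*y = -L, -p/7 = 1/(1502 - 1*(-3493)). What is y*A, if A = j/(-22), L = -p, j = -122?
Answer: -427/164835 ≈ -0.0025905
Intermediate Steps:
p = -7/4995 (p = -7/(1502 - 1*(-3493)) = -7/(1502 + 3493) = -7/4995 ≈ -0.0014014)
L = 7/4995 (L = -1*(-7/4995) = 7/4995 ≈ 0.0014014)
y = -7/14985 (y = (-1*7/4995)/3 = (⅓)*(-7/4995) = -7/14985 ≈ -0.00046713)
A = 61/11 (A = -122/(-22) = -122*(-1/22) = 61/11 ≈ 5.5455)
y*A = -7/14985*61/11 = -427/164835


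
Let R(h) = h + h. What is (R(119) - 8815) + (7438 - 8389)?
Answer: -9528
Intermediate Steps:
R(h) = 2*h
(R(119) - 8815) + (7438 - 8389) = (2*119 - 8815) + (7438 - 8389) = (238 - 8815) - 951 = -8577 - 951 = -9528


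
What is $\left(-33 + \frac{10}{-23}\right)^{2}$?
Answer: $\frac{591361}{529} \approx 1117.9$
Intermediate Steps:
$\left(-33 + \frac{10}{-23}\right)^{2} = \left(-33 + 10 \left(- \frac{1}{23}\right)\right)^{2} = \left(-33 - \frac{10}{23}\right)^{2} = \left(- \frac{769}{23}\right)^{2} = \frac{591361}{529}$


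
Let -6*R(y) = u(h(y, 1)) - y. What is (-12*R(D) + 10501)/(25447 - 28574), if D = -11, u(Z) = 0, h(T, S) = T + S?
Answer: -10523/3127 ≈ -3.3652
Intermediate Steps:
h(T, S) = S + T
R(y) = y/6 (R(y) = -(0 - y)/6 = -(-1)*y/6 = y/6)
(-12*R(D) + 10501)/(25447 - 28574) = (-2*(-11) + 10501)/(25447 - 28574) = (-12*(-11/6) + 10501)/(-3127) = (22 + 10501)*(-1/3127) = 10523*(-1/3127) = -10523/3127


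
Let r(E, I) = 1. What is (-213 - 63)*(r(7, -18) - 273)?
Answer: 75072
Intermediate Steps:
(-213 - 63)*(r(7, -18) - 273) = (-213 - 63)*(1 - 273) = -276*(-272) = 75072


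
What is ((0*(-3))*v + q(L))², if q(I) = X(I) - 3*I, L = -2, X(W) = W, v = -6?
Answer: 16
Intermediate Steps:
q(I) = -2*I (q(I) = I - 3*I = -2*I)
((0*(-3))*v + q(L))² = ((0*(-3))*(-6) - 2*(-2))² = (0*(-6) + 4)² = (0 + 4)² = 4² = 16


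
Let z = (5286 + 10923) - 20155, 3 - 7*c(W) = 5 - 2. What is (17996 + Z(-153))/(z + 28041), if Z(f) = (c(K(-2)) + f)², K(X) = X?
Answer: 8281/4819 ≈ 1.7184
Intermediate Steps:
c(W) = 0 (c(W) = 3/7 - (5 - 2)/7 = 3/7 - ⅐*3 = 3/7 - 3/7 = 0)
Z(f) = f² (Z(f) = (0 + f)² = f²)
z = -3946 (z = 16209 - 20155 = -3946)
(17996 + Z(-153))/(z + 28041) = (17996 + (-153)²)/(-3946 + 28041) = (17996 + 23409)/24095 = 41405*(1/24095) = 8281/4819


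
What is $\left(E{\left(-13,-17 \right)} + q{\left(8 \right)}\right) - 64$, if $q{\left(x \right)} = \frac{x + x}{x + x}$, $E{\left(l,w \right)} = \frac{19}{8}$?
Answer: $- \frac{485}{8} \approx -60.625$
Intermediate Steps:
$E{\left(l,w \right)} = \frac{19}{8}$ ($E{\left(l,w \right)} = 19 \cdot \frac{1}{8} = \frac{19}{8}$)
$q{\left(x \right)} = 1$ ($q{\left(x \right)} = \frac{2 x}{2 x} = 2 x \frac{1}{2 x} = 1$)
$\left(E{\left(-13,-17 \right)} + q{\left(8 \right)}\right) - 64 = \left(\frac{19}{8} + 1\right) - 64 = \frac{27}{8} - 64 = - \frac{485}{8}$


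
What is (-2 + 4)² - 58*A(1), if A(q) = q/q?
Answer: -54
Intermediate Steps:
A(q) = 1
(-2 + 4)² - 58*A(1) = (-2 + 4)² - 58*1 = 2² - 58 = 4 - 58 = -54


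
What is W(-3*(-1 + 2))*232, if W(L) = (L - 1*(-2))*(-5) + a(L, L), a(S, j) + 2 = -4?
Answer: -232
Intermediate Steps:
a(S, j) = -6 (a(S, j) = -2 - 4 = -6)
W(L) = -16 - 5*L (W(L) = (L - 1*(-2))*(-5) - 6 = (L + 2)*(-5) - 6 = (2 + L)*(-5) - 6 = (-10 - 5*L) - 6 = -16 - 5*L)
W(-3*(-1 + 2))*232 = (-16 - (-15)*(-1 + 2))*232 = (-16 - (-15))*232 = (-16 - 5*(-3))*232 = (-16 + 15)*232 = -1*232 = -232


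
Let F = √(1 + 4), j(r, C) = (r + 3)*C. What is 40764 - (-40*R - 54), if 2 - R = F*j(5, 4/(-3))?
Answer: 40898 + 1280*√5/3 ≈ 41852.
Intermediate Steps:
j(r, C) = C*(3 + r) (j(r, C) = (3 + r)*C = C*(3 + r))
F = √5 ≈ 2.2361
R = 2 + 32*√5/3 (R = 2 - √5*(4/(-3))*(3 + 5) = 2 - √5*(4*(-⅓))*8 = 2 - √5*(-4/3*8) = 2 - √5*(-32)/3 = 2 - (-32)*√5/3 = 2 + 32*√5/3 ≈ 25.851)
40764 - (-40*R - 54) = 40764 - (-40*(2 + 32*√5/3) - 54) = 40764 - ((-80 - 1280*√5/3) - 54) = 40764 - (-134 - 1280*√5/3) = 40764 + (134 + 1280*√5/3) = 40898 + 1280*√5/3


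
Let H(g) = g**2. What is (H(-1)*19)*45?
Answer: 855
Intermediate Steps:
(H(-1)*19)*45 = ((-1)**2*19)*45 = (1*19)*45 = 19*45 = 855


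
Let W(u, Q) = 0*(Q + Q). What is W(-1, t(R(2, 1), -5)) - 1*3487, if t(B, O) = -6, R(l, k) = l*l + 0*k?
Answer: -3487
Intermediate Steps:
R(l, k) = l² (R(l, k) = l² + 0 = l²)
W(u, Q) = 0 (W(u, Q) = 0*(2*Q) = 0)
W(-1, t(R(2, 1), -5)) - 1*3487 = 0 - 1*3487 = 0 - 3487 = -3487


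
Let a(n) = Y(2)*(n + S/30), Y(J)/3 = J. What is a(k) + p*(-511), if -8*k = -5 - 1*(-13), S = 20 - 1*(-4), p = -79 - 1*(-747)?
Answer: -1706746/5 ≈ -3.4135e+5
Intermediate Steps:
p = 668 (p = -79 + 747 = 668)
Y(J) = 3*J
S = 24 (S = 20 + 4 = 24)
k = -1 (k = -(-5 - 1*(-13))/8 = -(-5 + 13)/8 = -⅛*8 = -1)
a(n) = 24/5 + 6*n (a(n) = (3*2)*(n + 24/30) = 6*(n + 24*(1/30)) = 6*(n + ⅘) = 6*(⅘ + n) = 24/5 + 6*n)
a(k) + p*(-511) = (24/5 + 6*(-1)) + 668*(-511) = (24/5 - 6) - 341348 = -6/5 - 341348 = -1706746/5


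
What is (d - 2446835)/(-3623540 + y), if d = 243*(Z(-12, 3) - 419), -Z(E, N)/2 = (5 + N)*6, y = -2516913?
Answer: 2571980/6140453 ≈ 0.41886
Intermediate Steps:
Z(E, N) = -60 - 12*N (Z(E, N) = -2*(5 + N)*6 = -2*(30 + 6*N) = -60 - 12*N)
d = -125145 (d = 243*((-60 - 12*3) - 419) = 243*((-60 - 36) - 419) = 243*(-96 - 419) = 243*(-515) = -125145)
(d - 2446835)/(-3623540 + y) = (-125145 - 2446835)/(-3623540 - 2516913) = -2571980/(-6140453) = -2571980*(-1/6140453) = 2571980/6140453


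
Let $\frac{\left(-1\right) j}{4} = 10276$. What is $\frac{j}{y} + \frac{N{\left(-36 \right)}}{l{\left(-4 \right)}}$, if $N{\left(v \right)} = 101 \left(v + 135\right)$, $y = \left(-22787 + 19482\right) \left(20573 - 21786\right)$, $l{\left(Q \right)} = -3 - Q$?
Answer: $\frac{40085599931}{4008965} \approx 9999.0$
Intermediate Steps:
$j = -41104$ ($j = \left(-4\right) 10276 = -41104$)
$y = 4008965$ ($y = \left(-3305\right) \left(-1213\right) = 4008965$)
$N{\left(v \right)} = 13635 + 101 v$ ($N{\left(v \right)} = 101 \left(135 + v\right) = 13635 + 101 v$)
$\frac{j}{y} + \frac{N{\left(-36 \right)}}{l{\left(-4 \right)}} = - \frac{41104}{4008965} + \frac{13635 + 101 \left(-36\right)}{-3 - -4} = \left(-41104\right) \frac{1}{4008965} + \frac{13635 - 3636}{-3 + 4} = - \frac{41104}{4008965} + \frac{9999}{1} = - \frac{41104}{4008965} + 9999 \cdot 1 = - \frac{41104}{4008965} + 9999 = \frac{40085599931}{4008965}$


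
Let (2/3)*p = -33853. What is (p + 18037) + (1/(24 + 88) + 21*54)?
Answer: -3540151/112 ≈ -31609.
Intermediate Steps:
p = -101559/2 (p = (3/2)*(-33853) = -101559/2 ≈ -50780.)
(p + 18037) + (1/(24 + 88) + 21*54) = (-101559/2 + 18037) + (1/(24 + 88) + 21*54) = -65485/2 + (1/112 + 1134) = -65485/2 + 127009/112 = -3540151/112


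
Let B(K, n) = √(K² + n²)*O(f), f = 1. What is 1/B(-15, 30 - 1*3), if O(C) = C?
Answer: √106/318 ≈ 0.032376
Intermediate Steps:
B(K, n) = √(K² + n²) (B(K, n) = √(K² + n²)*1 = √(K² + n²))
1/B(-15, 30 - 1*3) = 1/(√((-15)² + (30 - 1*3)²)) = 1/(√(225 + (30 - 3)²)) = 1/(√(225 + 27²)) = 1/(√(225 + 729)) = 1/(√954) = 1/(3*√106) = √106/318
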